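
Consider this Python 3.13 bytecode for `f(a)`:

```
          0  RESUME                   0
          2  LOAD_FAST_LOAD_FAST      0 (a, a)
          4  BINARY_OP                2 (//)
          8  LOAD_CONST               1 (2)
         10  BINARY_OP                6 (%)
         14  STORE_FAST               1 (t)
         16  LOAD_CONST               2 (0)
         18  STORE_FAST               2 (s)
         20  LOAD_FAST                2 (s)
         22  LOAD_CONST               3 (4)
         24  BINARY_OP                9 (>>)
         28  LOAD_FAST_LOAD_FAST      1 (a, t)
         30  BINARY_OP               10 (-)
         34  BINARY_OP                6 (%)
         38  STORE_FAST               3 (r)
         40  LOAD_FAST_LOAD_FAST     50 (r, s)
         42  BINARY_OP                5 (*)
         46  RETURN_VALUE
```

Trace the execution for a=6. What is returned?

0

LOAD_FAST_LOAD_FAST a,a → push 6,6. Stack: [6, 6]
BINARY_OP // → 6 // 6 = 1. Stack: [1]
LOAD_CONST → push 2. Stack: [1, 2]
BINARY_OP % → 1 % 2 = 1. Stack: [1]
STORE_FAST t → t=1. Stack: []
LOAD_CONST → push 0. Stack: [0]
STORE_FAST s → s=0. Stack: []
LOAD_FAST s → push 0. Stack: [0]
LOAD_CONST → push 4. Stack: [0, 4]
BINARY_OP >> → 0 >> 4 = 0. Stack: [0]
LOAD_FAST_LOAD_FAST a,t → push 6,1. Stack: [0, 6, 1]
BINARY_OP - → 6 - 1 = 5. Stack: [0, 5]
BINARY_OP % → 0 % 5 = 0. Stack: [0]
STORE_FAST r → r=0. Stack: []
LOAD_FAST_LOAD_FAST r,s → push 0,0. Stack: [0, 0]
BINARY_OP * → 0 * 0 = 0. Stack: [0]
RETURN_VALUE → return 0.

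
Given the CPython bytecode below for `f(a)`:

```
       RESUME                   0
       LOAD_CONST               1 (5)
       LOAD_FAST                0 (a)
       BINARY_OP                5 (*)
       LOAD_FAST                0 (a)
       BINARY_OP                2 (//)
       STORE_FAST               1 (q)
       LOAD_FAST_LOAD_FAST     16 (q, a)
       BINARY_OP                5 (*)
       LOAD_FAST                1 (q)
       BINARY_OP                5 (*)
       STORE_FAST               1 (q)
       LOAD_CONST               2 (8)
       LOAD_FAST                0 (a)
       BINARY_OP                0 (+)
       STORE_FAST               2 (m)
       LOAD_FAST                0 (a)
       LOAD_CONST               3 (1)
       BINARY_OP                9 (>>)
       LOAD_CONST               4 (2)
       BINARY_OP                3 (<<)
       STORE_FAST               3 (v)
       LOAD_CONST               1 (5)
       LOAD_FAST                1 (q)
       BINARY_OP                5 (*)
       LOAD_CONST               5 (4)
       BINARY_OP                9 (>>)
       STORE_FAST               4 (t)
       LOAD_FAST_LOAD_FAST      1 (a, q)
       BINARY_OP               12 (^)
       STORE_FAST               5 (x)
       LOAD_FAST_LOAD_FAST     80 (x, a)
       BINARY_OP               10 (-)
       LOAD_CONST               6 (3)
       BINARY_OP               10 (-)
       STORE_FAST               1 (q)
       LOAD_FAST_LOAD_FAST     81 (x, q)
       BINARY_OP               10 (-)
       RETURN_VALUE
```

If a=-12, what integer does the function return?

LOAD_CONST → push 5. Stack: [5]
LOAD_FAST a → push -12. Stack: [5, -12]
BINARY_OP * → 5 * -12 = -60. Stack: [-60]
LOAD_FAST a → push -12. Stack: [-60, -12]
BINARY_OP // → -60 // -12 = 5. Stack: [5]
STORE_FAST q → q=5. Stack: []
LOAD_FAST_LOAD_FAST q,a → push 5,-12. Stack: [5, -12]
BINARY_OP * → 5 * -12 = -60. Stack: [-60]
LOAD_FAST q → push 5. Stack: [-60, 5]
BINARY_OP * → -60 * 5 = -300. Stack: [-300]
STORE_FAST q → q=-300. Stack: []
LOAD_CONST → push 8. Stack: [8]
LOAD_FAST a → push -12. Stack: [8, -12]
BINARY_OP + → 8 + -12 = -4. Stack: [-4]
STORE_FAST m → m=-4. Stack: []
LOAD_FAST a → push -12. Stack: [-12]
LOAD_CONST → push 1. Stack: [-12, 1]
BINARY_OP >> → -12 >> 1 = -6. Stack: [-6]
LOAD_CONST → push 2. Stack: [-6, 2]
BINARY_OP << → -6 << 2 = -24. Stack: [-24]
STORE_FAST v → v=-24. Stack: []
LOAD_CONST → push 5. Stack: [5]
LOAD_FAST q → push -300. Stack: [5, -300]
BINARY_OP * → 5 * -300 = -1500. Stack: [-1500]
LOAD_CONST → push 4. Stack: [-1500, 4]
BINARY_OP >> → -1500 >> 4 = -94. Stack: [-94]
STORE_FAST t → t=-94. Stack: []
LOAD_FAST_LOAD_FAST a,q → push -12,-300. Stack: [-12, -300]
BINARY_OP ^ → -12 ^ -300 = 288. Stack: [288]
STORE_FAST x → x=288. Stack: []
LOAD_FAST_LOAD_FAST x,a → push 288,-12. Stack: [288, -12]
BINARY_OP - → 288 - -12 = 300. Stack: [300]
LOAD_CONST → push 3. Stack: [300, 3]
BINARY_OP - → 300 - 3 = 297. Stack: [297]
STORE_FAST q → q=297. Stack: []
LOAD_FAST_LOAD_FAST x,q → push 288,297. Stack: [288, 297]
BINARY_OP - → 288 - 297 = -9. Stack: [-9]
RETURN_VALUE → return -9.

-9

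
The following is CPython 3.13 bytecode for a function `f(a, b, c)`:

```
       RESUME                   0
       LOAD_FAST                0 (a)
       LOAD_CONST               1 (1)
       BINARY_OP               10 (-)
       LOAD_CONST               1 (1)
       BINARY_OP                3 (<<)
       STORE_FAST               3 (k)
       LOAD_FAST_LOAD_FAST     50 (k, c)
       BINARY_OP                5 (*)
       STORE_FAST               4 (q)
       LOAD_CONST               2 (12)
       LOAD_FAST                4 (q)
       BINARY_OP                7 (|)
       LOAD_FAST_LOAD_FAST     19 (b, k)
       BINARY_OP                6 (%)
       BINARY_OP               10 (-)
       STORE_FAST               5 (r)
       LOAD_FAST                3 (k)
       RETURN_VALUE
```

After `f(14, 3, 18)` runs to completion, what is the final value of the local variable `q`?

468

LOAD_FAST a → push 14. Stack: [14]
LOAD_CONST → push 1. Stack: [14, 1]
BINARY_OP - → 14 - 1 = 13. Stack: [13]
LOAD_CONST → push 1. Stack: [13, 1]
BINARY_OP << → 13 << 1 = 26. Stack: [26]
STORE_FAST k → k=26. Stack: []
LOAD_FAST_LOAD_FAST k,c → push 26,18. Stack: [26, 18]
BINARY_OP * → 26 * 18 = 468. Stack: [468]
STORE_FAST q → q=468. Stack: []
LOAD_CONST → push 12. Stack: [12]
LOAD_FAST q → push 468. Stack: [12, 468]
BINARY_OP | → 12 | 468 = 476. Stack: [476]
LOAD_FAST_LOAD_FAST b,k → push 3,26. Stack: [476, 3, 26]
BINARY_OP % → 3 % 26 = 3. Stack: [476, 3]
BINARY_OP - → 476 - 3 = 473. Stack: [473]
STORE_FAST r → r=473. Stack: []
LOAD_FAST k → push 26. Stack: [26]
RETURN_VALUE → return 26.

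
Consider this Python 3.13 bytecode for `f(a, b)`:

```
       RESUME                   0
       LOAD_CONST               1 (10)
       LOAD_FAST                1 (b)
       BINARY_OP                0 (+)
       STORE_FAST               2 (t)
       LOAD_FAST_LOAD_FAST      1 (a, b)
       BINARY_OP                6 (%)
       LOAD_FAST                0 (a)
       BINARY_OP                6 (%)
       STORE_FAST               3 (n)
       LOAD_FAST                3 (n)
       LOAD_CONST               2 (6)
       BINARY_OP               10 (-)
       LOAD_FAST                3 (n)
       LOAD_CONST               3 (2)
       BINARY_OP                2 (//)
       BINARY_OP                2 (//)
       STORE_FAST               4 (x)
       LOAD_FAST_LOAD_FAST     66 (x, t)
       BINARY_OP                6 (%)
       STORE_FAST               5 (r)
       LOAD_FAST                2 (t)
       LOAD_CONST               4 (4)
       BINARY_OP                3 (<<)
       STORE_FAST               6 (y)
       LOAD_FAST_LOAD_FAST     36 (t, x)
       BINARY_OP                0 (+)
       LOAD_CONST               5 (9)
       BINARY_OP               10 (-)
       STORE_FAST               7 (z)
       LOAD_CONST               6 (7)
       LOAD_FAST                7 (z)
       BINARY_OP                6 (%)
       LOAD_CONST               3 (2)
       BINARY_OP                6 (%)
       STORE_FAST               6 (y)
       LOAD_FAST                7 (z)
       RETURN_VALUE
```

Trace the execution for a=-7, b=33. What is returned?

LOAD_CONST → push 10. Stack: [10]
LOAD_FAST b → push 33. Stack: [10, 33]
BINARY_OP + → 10 + 33 = 43. Stack: [43]
STORE_FAST t → t=43. Stack: []
LOAD_FAST_LOAD_FAST a,b → push -7,33. Stack: [-7, 33]
BINARY_OP % → -7 % 33 = 26. Stack: [26]
LOAD_FAST a → push -7. Stack: [26, -7]
BINARY_OP % → 26 % -7 = -2. Stack: [-2]
STORE_FAST n → n=-2. Stack: []
LOAD_FAST n → push -2. Stack: [-2]
LOAD_CONST → push 6. Stack: [-2, 6]
BINARY_OP - → -2 - 6 = -8. Stack: [-8]
LOAD_FAST n → push -2. Stack: [-8, -2]
LOAD_CONST → push 2. Stack: [-8, -2, 2]
BINARY_OP // → -2 // 2 = -1. Stack: [-8, -1]
BINARY_OP // → -8 // -1 = 8. Stack: [8]
STORE_FAST x → x=8. Stack: []
LOAD_FAST_LOAD_FAST x,t → push 8,43. Stack: [8, 43]
BINARY_OP % → 8 % 43 = 8. Stack: [8]
STORE_FAST r → r=8. Stack: []
LOAD_FAST t → push 43. Stack: [43]
LOAD_CONST → push 4. Stack: [43, 4]
BINARY_OP << → 43 << 4 = 688. Stack: [688]
STORE_FAST y → y=688. Stack: []
LOAD_FAST_LOAD_FAST t,x → push 43,8. Stack: [43, 8]
BINARY_OP + → 43 + 8 = 51. Stack: [51]
LOAD_CONST → push 9. Stack: [51, 9]
BINARY_OP - → 51 - 9 = 42. Stack: [42]
STORE_FAST z → z=42. Stack: []
LOAD_CONST → push 7. Stack: [7]
LOAD_FAST z → push 42. Stack: [7, 42]
BINARY_OP % → 7 % 42 = 7. Stack: [7]
LOAD_CONST → push 2. Stack: [7, 2]
BINARY_OP % → 7 % 2 = 1. Stack: [1]
STORE_FAST y → y=1. Stack: []
LOAD_FAST z → push 42. Stack: [42]
RETURN_VALUE → return 42.

42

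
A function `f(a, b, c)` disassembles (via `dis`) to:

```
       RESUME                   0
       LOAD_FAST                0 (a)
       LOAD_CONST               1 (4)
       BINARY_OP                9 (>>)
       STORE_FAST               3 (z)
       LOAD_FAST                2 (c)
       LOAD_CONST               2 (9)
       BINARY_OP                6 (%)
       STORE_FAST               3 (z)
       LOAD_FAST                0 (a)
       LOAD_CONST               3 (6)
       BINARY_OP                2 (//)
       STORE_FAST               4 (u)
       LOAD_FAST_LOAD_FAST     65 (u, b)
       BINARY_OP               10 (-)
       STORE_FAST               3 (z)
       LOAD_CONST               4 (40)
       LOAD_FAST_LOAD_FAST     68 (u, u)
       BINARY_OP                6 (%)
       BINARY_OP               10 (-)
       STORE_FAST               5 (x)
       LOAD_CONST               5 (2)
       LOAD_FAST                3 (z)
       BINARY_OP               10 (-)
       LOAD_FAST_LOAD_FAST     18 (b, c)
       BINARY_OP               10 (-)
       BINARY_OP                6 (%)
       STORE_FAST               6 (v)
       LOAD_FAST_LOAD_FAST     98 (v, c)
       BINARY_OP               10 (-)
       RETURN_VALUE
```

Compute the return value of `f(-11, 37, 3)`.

4

LOAD_FAST a → push -11. Stack: [-11]
LOAD_CONST → push 4. Stack: [-11, 4]
BINARY_OP >> → -11 >> 4 = -1. Stack: [-1]
STORE_FAST z → z=-1. Stack: []
LOAD_FAST c → push 3. Stack: [3]
LOAD_CONST → push 9. Stack: [3, 9]
BINARY_OP % → 3 % 9 = 3. Stack: [3]
STORE_FAST z → z=3. Stack: []
LOAD_FAST a → push -11. Stack: [-11]
LOAD_CONST → push 6. Stack: [-11, 6]
BINARY_OP // → -11 // 6 = -2. Stack: [-2]
STORE_FAST u → u=-2. Stack: []
LOAD_FAST_LOAD_FAST u,b → push -2,37. Stack: [-2, 37]
BINARY_OP - → -2 - 37 = -39. Stack: [-39]
STORE_FAST z → z=-39. Stack: []
LOAD_CONST → push 40. Stack: [40]
LOAD_FAST_LOAD_FAST u,u → push -2,-2. Stack: [40, -2, -2]
BINARY_OP % → -2 % -2 = 0. Stack: [40, 0]
BINARY_OP - → 40 - 0 = 40. Stack: [40]
STORE_FAST x → x=40. Stack: []
LOAD_CONST → push 2. Stack: [2]
LOAD_FAST z → push -39. Stack: [2, -39]
BINARY_OP - → 2 - -39 = 41. Stack: [41]
LOAD_FAST_LOAD_FAST b,c → push 37,3. Stack: [41, 37, 3]
BINARY_OP - → 37 - 3 = 34. Stack: [41, 34]
BINARY_OP % → 41 % 34 = 7. Stack: [7]
STORE_FAST v → v=7. Stack: []
LOAD_FAST_LOAD_FAST v,c → push 7,3. Stack: [7, 3]
BINARY_OP - → 7 - 3 = 4. Stack: [4]
RETURN_VALUE → return 4.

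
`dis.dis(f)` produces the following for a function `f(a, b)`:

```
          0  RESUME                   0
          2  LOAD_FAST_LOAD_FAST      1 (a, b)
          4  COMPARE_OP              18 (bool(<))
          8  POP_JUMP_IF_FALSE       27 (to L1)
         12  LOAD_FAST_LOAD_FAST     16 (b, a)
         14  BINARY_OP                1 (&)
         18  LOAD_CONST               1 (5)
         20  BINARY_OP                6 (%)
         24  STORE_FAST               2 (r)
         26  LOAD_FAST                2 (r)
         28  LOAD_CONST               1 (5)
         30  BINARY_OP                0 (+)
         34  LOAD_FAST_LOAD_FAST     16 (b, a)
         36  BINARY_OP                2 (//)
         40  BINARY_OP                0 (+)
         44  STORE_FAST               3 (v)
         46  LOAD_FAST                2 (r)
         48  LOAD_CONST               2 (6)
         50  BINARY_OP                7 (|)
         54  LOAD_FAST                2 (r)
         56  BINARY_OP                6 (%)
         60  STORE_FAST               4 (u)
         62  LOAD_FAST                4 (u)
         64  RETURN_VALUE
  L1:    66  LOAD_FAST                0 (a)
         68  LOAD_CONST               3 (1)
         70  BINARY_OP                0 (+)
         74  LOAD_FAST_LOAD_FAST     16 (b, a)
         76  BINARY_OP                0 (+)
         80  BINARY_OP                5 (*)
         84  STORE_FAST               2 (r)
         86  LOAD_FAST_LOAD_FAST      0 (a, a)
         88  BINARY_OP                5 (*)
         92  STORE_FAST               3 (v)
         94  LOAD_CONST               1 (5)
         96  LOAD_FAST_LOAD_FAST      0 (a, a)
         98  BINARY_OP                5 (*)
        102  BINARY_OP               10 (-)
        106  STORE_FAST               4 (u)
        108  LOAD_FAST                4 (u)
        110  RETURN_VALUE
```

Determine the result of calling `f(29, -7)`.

LOAD_FAST_LOAD_FAST a,b → push 29,-7. Stack: [29, -7]
COMPARE_OP bool(<) → 29 vs -7 = False. Stack: [False]
POP_JUMP_IF_FALSE → pop False; jump. Stack: []
LOAD_FAST a → push 29. Stack: [29]
LOAD_CONST → push 1. Stack: [29, 1]
BINARY_OP + → 29 + 1 = 30. Stack: [30]
LOAD_FAST_LOAD_FAST b,a → push -7,29. Stack: [30, -7, 29]
BINARY_OP + → -7 + 29 = 22. Stack: [30, 22]
BINARY_OP * → 30 * 22 = 660. Stack: [660]
STORE_FAST r → r=660. Stack: []
LOAD_FAST_LOAD_FAST a,a → push 29,29. Stack: [29, 29]
BINARY_OP * → 29 * 29 = 841. Stack: [841]
STORE_FAST v → v=841. Stack: []
LOAD_CONST → push 5. Stack: [5]
LOAD_FAST_LOAD_FAST a,a → push 29,29. Stack: [5, 29, 29]
BINARY_OP * → 29 * 29 = 841. Stack: [5, 841]
BINARY_OP - → 5 - 841 = -836. Stack: [-836]
STORE_FAST u → u=-836. Stack: []
LOAD_FAST u → push -836. Stack: [-836]
RETURN_VALUE → return -836.

-836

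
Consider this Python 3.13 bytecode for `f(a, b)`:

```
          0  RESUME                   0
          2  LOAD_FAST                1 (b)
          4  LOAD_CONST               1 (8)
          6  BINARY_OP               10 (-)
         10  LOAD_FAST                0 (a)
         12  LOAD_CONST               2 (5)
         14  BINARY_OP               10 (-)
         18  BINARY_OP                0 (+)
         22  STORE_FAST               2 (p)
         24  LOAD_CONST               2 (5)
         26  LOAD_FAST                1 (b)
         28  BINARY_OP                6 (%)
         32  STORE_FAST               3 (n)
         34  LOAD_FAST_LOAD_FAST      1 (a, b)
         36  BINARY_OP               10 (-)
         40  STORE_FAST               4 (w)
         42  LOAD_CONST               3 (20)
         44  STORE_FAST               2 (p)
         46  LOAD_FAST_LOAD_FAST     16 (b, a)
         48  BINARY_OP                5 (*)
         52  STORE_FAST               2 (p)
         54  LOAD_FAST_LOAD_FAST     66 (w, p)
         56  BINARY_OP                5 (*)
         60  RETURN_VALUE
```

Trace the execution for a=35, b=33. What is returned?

2310

LOAD_FAST b → push 33. Stack: [33]
LOAD_CONST → push 8. Stack: [33, 8]
BINARY_OP - → 33 - 8 = 25. Stack: [25]
LOAD_FAST a → push 35. Stack: [25, 35]
LOAD_CONST → push 5. Stack: [25, 35, 5]
BINARY_OP - → 35 - 5 = 30. Stack: [25, 30]
BINARY_OP + → 25 + 30 = 55. Stack: [55]
STORE_FAST p → p=55. Stack: []
LOAD_CONST → push 5. Stack: [5]
LOAD_FAST b → push 33. Stack: [5, 33]
BINARY_OP % → 5 % 33 = 5. Stack: [5]
STORE_FAST n → n=5. Stack: []
LOAD_FAST_LOAD_FAST a,b → push 35,33. Stack: [35, 33]
BINARY_OP - → 35 - 33 = 2. Stack: [2]
STORE_FAST w → w=2. Stack: []
LOAD_CONST → push 20. Stack: [20]
STORE_FAST p → p=20. Stack: []
LOAD_FAST_LOAD_FAST b,a → push 33,35. Stack: [33, 35]
BINARY_OP * → 33 * 35 = 1155. Stack: [1155]
STORE_FAST p → p=1155. Stack: []
LOAD_FAST_LOAD_FAST w,p → push 2,1155. Stack: [2, 1155]
BINARY_OP * → 2 * 1155 = 2310. Stack: [2310]
RETURN_VALUE → return 2310.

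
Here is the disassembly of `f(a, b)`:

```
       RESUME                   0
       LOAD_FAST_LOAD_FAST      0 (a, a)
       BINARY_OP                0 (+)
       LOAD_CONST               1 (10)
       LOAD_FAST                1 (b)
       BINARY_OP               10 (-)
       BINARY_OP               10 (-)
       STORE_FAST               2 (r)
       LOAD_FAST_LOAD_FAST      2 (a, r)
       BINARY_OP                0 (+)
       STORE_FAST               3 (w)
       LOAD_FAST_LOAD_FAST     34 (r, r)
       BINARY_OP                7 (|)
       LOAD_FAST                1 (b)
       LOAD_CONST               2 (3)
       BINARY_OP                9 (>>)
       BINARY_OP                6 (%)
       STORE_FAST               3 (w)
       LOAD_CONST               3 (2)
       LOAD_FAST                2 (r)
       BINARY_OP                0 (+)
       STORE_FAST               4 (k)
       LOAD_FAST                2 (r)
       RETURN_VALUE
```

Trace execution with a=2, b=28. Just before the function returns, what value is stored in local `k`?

24

LOAD_FAST_LOAD_FAST a,a → push 2,2. Stack: [2, 2]
BINARY_OP + → 2 + 2 = 4. Stack: [4]
LOAD_CONST → push 10. Stack: [4, 10]
LOAD_FAST b → push 28. Stack: [4, 10, 28]
BINARY_OP - → 10 - 28 = -18. Stack: [4, -18]
BINARY_OP - → 4 - -18 = 22. Stack: [22]
STORE_FAST r → r=22. Stack: []
LOAD_FAST_LOAD_FAST a,r → push 2,22. Stack: [2, 22]
BINARY_OP + → 2 + 22 = 24. Stack: [24]
STORE_FAST w → w=24. Stack: []
LOAD_FAST_LOAD_FAST r,r → push 22,22. Stack: [22, 22]
BINARY_OP | → 22 | 22 = 22. Stack: [22]
LOAD_FAST b → push 28. Stack: [22, 28]
LOAD_CONST → push 3. Stack: [22, 28, 3]
BINARY_OP >> → 28 >> 3 = 3. Stack: [22, 3]
BINARY_OP % → 22 % 3 = 1. Stack: [1]
STORE_FAST w → w=1. Stack: []
LOAD_CONST → push 2. Stack: [2]
LOAD_FAST r → push 22. Stack: [2, 22]
BINARY_OP + → 2 + 22 = 24. Stack: [24]
STORE_FAST k → k=24. Stack: []
LOAD_FAST r → push 22. Stack: [22]
RETURN_VALUE → return 22.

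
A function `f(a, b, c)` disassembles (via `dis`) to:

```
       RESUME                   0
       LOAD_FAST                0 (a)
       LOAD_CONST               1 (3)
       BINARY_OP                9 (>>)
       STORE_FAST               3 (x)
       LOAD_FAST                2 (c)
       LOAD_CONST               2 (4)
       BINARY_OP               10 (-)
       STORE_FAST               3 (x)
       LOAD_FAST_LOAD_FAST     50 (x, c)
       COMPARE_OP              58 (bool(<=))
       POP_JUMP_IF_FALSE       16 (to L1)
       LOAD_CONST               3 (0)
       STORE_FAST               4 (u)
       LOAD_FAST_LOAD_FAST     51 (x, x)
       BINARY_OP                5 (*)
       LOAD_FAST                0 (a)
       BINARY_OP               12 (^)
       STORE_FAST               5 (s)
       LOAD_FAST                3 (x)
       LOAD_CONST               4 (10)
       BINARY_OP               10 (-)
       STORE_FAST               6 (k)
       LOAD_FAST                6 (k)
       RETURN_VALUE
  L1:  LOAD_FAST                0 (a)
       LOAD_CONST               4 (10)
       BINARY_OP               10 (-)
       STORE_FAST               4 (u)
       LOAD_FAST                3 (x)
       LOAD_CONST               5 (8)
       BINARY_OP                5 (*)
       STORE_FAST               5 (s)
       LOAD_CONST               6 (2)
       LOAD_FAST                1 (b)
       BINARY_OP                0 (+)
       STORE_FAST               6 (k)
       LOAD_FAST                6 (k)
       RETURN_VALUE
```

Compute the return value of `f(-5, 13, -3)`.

LOAD_FAST a → push -5. Stack: [-5]
LOAD_CONST → push 3. Stack: [-5, 3]
BINARY_OP >> → -5 >> 3 = -1. Stack: [-1]
STORE_FAST x → x=-1. Stack: []
LOAD_FAST c → push -3. Stack: [-3]
LOAD_CONST → push 4. Stack: [-3, 4]
BINARY_OP - → -3 - 4 = -7. Stack: [-7]
STORE_FAST x → x=-7. Stack: []
LOAD_FAST_LOAD_FAST x,c → push -7,-3. Stack: [-7, -3]
COMPARE_OP bool(<=) → -7 vs -3 = True. Stack: [True]
POP_JUMP_IF_FALSE → pop True; no jump. Stack: []
LOAD_CONST → push 0. Stack: [0]
STORE_FAST u → u=0. Stack: []
LOAD_FAST_LOAD_FAST x,x → push -7,-7. Stack: [-7, -7]
BINARY_OP * → -7 * -7 = 49. Stack: [49]
LOAD_FAST a → push -5. Stack: [49, -5]
BINARY_OP ^ → 49 ^ -5 = -54. Stack: [-54]
STORE_FAST s → s=-54. Stack: []
LOAD_FAST x → push -7. Stack: [-7]
LOAD_CONST → push 10. Stack: [-7, 10]
BINARY_OP - → -7 - 10 = -17. Stack: [-17]
STORE_FAST k → k=-17. Stack: []
LOAD_FAST k → push -17. Stack: [-17]
RETURN_VALUE → return -17.

-17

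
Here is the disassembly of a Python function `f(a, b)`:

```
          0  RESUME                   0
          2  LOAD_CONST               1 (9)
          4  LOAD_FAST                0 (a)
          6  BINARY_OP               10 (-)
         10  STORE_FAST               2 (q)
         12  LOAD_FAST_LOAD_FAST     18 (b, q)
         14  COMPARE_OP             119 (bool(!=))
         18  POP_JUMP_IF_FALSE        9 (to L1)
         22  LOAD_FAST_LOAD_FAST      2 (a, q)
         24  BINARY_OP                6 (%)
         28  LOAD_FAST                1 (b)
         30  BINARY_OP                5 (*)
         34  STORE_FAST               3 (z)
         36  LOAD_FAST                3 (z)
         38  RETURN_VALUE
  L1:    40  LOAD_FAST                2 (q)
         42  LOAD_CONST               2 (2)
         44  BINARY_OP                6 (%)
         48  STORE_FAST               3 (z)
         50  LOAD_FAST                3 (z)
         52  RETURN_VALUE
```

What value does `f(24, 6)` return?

-36

LOAD_CONST → push 9. Stack: [9]
LOAD_FAST a → push 24. Stack: [9, 24]
BINARY_OP - → 9 - 24 = -15. Stack: [-15]
STORE_FAST q → q=-15. Stack: []
LOAD_FAST_LOAD_FAST b,q → push 6,-15. Stack: [6, -15]
COMPARE_OP bool(!=) → 6 vs -15 = True. Stack: [True]
POP_JUMP_IF_FALSE → pop True; no jump. Stack: []
LOAD_FAST_LOAD_FAST a,q → push 24,-15. Stack: [24, -15]
BINARY_OP % → 24 % -15 = -6. Stack: [-6]
LOAD_FAST b → push 6. Stack: [-6, 6]
BINARY_OP * → -6 * 6 = -36. Stack: [-36]
STORE_FAST z → z=-36. Stack: []
LOAD_FAST z → push -36. Stack: [-36]
RETURN_VALUE → return -36.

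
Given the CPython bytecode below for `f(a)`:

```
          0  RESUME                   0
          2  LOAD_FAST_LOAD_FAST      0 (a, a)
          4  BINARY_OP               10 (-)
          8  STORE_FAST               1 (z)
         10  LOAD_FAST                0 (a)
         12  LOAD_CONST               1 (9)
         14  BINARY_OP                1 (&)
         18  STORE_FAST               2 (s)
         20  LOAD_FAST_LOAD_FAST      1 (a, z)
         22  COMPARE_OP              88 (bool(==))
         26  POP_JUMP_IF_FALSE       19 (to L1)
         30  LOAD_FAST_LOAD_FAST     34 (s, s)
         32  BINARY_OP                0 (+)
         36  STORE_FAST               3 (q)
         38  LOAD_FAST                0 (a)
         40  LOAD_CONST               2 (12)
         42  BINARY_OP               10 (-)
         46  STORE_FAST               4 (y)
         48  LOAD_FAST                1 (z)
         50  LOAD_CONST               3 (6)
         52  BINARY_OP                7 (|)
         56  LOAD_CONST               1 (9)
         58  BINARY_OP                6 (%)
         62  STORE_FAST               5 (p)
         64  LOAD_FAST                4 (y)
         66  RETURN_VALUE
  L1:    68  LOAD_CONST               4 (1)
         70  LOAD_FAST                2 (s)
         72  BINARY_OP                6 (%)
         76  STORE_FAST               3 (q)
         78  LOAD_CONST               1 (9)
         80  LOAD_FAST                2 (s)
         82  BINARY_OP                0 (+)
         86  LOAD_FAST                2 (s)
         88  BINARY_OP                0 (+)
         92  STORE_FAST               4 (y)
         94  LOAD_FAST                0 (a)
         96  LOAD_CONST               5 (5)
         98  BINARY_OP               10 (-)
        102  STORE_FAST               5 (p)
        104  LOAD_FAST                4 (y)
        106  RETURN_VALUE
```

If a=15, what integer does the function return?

27

LOAD_FAST_LOAD_FAST a,a → push 15,15. Stack: [15, 15]
BINARY_OP - → 15 - 15 = 0. Stack: [0]
STORE_FAST z → z=0. Stack: []
LOAD_FAST a → push 15. Stack: [15]
LOAD_CONST → push 9. Stack: [15, 9]
BINARY_OP & → 15 & 9 = 9. Stack: [9]
STORE_FAST s → s=9. Stack: []
LOAD_FAST_LOAD_FAST a,z → push 15,0. Stack: [15, 0]
COMPARE_OP bool(==) → 15 vs 0 = False. Stack: [False]
POP_JUMP_IF_FALSE → pop False; jump. Stack: []
LOAD_CONST → push 1. Stack: [1]
LOAD_FAST s → push 9. Stack: [1, 9]
BINARY_OP % → 1 % 9 = 1. Stack: [1]
STORE_FAST q → q=1. Stack: []
LOAD_CONST → push 9. Stack: [9]
LOAD_FAST s → push 9. Stack: [9, 9]
BINARY_OP + → 9 + 9 = 18. Stack: [18]
LOAD_FAST s → push 9. Stack: [18, 9]
BINARY_OP + → 18 + 9 = 27. Stack: [27]
STORE_FAST y → y=27. Stack: []
LOAD_FAST a → push 15. Stack: [15]
LOAD_CONST → push 5. Stack: [15, 5]
BINARY_OP - → 15 - 5 = 10. Stack: [10]
STORE_FAST p → p=10. Stack: []
LOAD_FAST y → push 27. Stack: [27]
RETURN_VALUE → return 27.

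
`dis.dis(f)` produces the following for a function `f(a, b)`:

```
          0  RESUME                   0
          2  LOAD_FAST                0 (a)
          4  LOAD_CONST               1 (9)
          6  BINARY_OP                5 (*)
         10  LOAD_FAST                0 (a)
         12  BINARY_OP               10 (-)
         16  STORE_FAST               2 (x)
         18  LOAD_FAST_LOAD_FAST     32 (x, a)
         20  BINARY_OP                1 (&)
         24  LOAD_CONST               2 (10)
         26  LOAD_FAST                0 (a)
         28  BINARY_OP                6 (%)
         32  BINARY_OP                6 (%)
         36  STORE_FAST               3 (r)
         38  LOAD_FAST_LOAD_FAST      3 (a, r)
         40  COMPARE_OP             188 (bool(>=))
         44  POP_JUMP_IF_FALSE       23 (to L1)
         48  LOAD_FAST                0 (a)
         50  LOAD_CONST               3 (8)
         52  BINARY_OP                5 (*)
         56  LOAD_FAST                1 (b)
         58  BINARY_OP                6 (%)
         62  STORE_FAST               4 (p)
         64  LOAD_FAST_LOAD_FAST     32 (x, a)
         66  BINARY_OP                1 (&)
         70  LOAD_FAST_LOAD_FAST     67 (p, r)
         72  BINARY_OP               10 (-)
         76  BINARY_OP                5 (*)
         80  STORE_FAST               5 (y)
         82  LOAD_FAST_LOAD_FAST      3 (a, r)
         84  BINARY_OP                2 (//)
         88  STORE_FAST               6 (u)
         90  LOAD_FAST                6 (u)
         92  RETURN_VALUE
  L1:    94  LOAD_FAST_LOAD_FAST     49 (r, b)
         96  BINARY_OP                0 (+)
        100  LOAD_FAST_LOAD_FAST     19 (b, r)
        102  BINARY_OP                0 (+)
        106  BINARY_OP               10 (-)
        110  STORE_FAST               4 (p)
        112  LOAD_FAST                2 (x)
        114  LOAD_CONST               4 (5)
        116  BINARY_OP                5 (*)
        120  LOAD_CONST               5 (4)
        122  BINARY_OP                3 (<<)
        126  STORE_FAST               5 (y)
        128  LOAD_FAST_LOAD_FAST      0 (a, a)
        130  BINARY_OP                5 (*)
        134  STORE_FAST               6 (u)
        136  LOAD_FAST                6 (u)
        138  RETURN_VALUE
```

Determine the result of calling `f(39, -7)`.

LOAD_FAST a → push 39. Stack: [39]
LOAD_CONST → push 9. Stack: [39, 9]
BINARY_OP * → 39 * 9 = 351. Stack: [351]
LOAD_FAST a → push 39. Stack: [351, 39]
BINARY_OP - → 351 - 39 = 312. Stack: [312]
STORE_FAST x → x=312. Stack: []
LOAD_FAST_LOAD_FAST x,a → push 312,39. Stack: [312, 39]
BINARY_OP & → 312 & 39 = 32. Stack: [32]
LOAD_CONST → push 10. Stack: [32, 10]
LOAD_FAST a → push 39. Stack: [32, 10, 39]
BINARY_OP % → 10 % 39 = 10. Stack: [32, 10]
BINARY_OP % → 32 % 10 = 2. Stack: [2]
STORE_FAST r → r=2. Stack: []
LOAD_FAST_LOAD_FAST a,r → push 39,2. Stack: [39, 2]
COMPARE_OP bool(>=) → 39 vs 2 = True. Stack: [True]
POP_JUMP_IF_FALSE → pop True; no jump. Stack: []
LOAD_FAST a → push 39. Stack: [39]
LOAD_CONST → push 8. Stack: [39, 8]
BINARY_OP * → 39 * 8 = 312. Stack: [312]
LOAD_FAST b → push -7. Stack: [312, -7]
BINARY_OP % → 312 % -7 = -3. Stack: [-3]
STORE_FAST p → p=-3. Stack: []
LOAD_FAST_LOAD_FAST x,a → push 312,39. Stack: [312, 39]
BINARY_OP & → 312 & 39 = 32. Stack: [32]
LOAD_FAST_LOAD_FAST p,r → push -3,2. Stack: [32, -3, 2]
BINARY_OP - → -3 - 2 = -5. Stack: [32, -5]
BINARY_OP * → 32 * -5 = -160. Stack: [-160]
STORE_FAST y → y=-160. Stack: []
LOAD_FAST_LOAD_FAST a,r → push 39,2. Stack: [39, 2]
BINARY_OP // → 39 // 2 = 19. Stack: [19]
STORE_FAST u → u=19. Stack: []
LOAD_FAST u → push 19. Stack: [19]
RETURN_VALUE → return 19.

19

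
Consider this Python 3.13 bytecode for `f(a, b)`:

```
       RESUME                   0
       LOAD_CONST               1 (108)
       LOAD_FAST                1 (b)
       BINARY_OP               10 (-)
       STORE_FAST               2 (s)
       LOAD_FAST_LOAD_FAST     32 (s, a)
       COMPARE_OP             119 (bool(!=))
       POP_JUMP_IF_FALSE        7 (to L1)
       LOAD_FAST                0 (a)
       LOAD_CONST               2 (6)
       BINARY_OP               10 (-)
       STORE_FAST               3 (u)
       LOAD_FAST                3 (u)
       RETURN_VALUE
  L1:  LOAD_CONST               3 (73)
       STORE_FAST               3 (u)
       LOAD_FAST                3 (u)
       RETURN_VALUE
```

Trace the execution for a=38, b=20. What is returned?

LOAD_CONST → push 108. Stack: [108]
LOAD_FAST b → push 20. Stack: [108, 20]
BINARY_OP - → 108 - 20 = 88. Stack: [88]
STORE_FAST s → s=88. Stack: []
LOAD_FAST_LOAD_FAST s,a → push 88,38. Stack: [88, 38]
COMPARE_OP bool(!=) → 88 vs 38 = True. Stack: [True]
POP_JUMP_IF_FALSE → pop True; no jump. Stack: []
LOAD_FAST a → push 38. Stack: [38]
LOAD_CONST → push 6. Stack: [38, 6]
BINARY_OP - → 38 - 6 = 32. Stack: [32]
STORE_FAST u → u=32. Stack: []
LOAD_FAST u → push 32. Stack: [32]
RETURN_VALUE → return 32.

32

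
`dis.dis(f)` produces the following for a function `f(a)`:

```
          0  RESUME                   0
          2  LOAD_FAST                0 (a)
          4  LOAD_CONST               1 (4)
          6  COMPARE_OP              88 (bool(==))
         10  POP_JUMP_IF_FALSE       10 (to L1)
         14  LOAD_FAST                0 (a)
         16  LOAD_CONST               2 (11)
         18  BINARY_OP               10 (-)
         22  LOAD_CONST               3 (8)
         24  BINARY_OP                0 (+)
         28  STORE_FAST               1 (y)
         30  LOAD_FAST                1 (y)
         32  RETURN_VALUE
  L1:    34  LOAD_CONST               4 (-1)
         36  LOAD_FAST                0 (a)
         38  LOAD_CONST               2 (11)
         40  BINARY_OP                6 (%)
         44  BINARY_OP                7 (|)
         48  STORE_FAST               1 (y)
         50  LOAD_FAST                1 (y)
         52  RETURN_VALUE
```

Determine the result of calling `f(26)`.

LOAD_FAST a → push 26. Stack: [26]
LOAD_CONST → push 4. Stack: [26, 4]
COMPARE_OP bool(==) → 26 vs 4 = False. Stack: [False]
POP_JUMP_IF_FALSE → pop False; jump. Stack: []
LOAD_CONST → push -1. Stack: [-1]
LOAD_FAST a → push 26. Stack: [-1, 26]
LOAD_CONST → push 11. Stack: [-1, 26, 11]
BINARY_OP % → 26 % 11 = 4. Stack: [-1, 4]
BINARY_OP | → -1 | 4 = -1. Stack: [-1]
STORE_FAST y → y=-1. Stack: []
LOAD_FAST y → push -1. Stack: [-1]
RETURN_VALUE → return -1.

-1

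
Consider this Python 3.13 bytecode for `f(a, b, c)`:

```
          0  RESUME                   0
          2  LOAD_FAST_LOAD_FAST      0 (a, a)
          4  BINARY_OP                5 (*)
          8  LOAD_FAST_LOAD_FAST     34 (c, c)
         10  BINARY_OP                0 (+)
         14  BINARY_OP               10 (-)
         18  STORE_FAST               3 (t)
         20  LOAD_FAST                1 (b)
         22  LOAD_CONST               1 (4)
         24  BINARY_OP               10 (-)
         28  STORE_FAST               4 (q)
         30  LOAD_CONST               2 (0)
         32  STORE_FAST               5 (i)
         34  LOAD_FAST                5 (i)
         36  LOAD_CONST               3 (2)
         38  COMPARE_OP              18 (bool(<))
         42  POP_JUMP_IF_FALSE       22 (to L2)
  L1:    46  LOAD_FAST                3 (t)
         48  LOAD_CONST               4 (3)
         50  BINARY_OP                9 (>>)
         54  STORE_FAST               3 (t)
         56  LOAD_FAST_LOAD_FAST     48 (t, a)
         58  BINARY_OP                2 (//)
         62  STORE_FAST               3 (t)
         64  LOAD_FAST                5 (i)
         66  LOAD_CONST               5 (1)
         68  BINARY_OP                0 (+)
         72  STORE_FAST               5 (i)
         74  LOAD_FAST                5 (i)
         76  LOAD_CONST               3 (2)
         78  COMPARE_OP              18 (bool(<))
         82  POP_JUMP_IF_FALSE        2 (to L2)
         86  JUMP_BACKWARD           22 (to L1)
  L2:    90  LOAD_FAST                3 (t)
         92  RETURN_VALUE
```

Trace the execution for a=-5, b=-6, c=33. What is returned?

LOAD_FAST_LOAD_FAST a,a → push -5,-5. Stack: [-5, -5]
BINARY_OP * → -5 * -5 = 25. Stack: [25]
LOAD_FAST_LOAD_FAST c,c → push 33,33. Stack: [25, 33, 33]
BINARY_OP + → 33 + 33 = 66. Stack: [25, 66]
BINARY_OP - → 25 - 66 = -41. Stack: [-41]
STORE_FAST t → t=-41. Stack: []
LOAD_FAST b → push -6. Stack: [-6]
LOAD_CONST → push 4. Stack: [-6, 4]
BINARY_OP - → -6 - 4 = -10. Stack: [-10]
STORE_FAST q → q=-10. Stack: []
LOAD_CONST → push 0. Stack: [0]
STORE_FAST i → i=0. Stack: []
LOAD_FAST i → push 0. Stack: [0]
LOAD_CONST → push 2. Stack: [0, 2]
COMPARE_OP bool(<) → 0 vs 2 = True. Stack: [True]
POP_JUMP_IF_FALSE → pop True; no jump. Stack: []
LOAD_FAST t → push -41. Stack: [-41]
LOAD_CONST → push 3. Stack: [-41, 3]
BINARY_OP >> → -41 >> 3 = -6. Stack: [-6]
STORE_FAST t → t=-6. Stack: []
LOAD_FAST_LOAD_FAST t,a → push -6,-5. Stack: [-6, -5]
BINARY_OP // → -6 // -5 = 1. Stack: [1]
STORE_FAST t → t=1. Stack: []
LOAD_FAST i → push 0. Stack: [0]
LOAD_CONST → push 1. Stack: [0, 1]
BINARY_OP + → 0 + 1 = 1. Stack: [1]
STORE_FAST i → i=1. Stack: []
LOAD_FAST i → push 1. Stack: [1]
LOAD_CONST → push 2. Stack: [1, 2]
COMPARE_OP bool(<) → 1 vs 2 = True. Stack: [True]
POP_JUMP_IF_FALSE → pop True; no jump. Stack: []
LOAD_FAST t → push 1. Stack: [1]
LOAD_CONST → push 3. Stack: [1, 3]
BINARY_OP >> → 1 >> 3 = 0. Stack: [0]
STORE_FAST t → t=0. Stack: []
LOAD_FAST_LOAD_FAST t,a → push 0,-5. Stack: [0, -5]
BINARY_OP // → 0 // -5 = 0. Stack: [0]
STORE_FAST t → t=0. Stack: []
LOAD_FAST i → push 1. Stack: [1]
LOAD_CONST → push 1. Stack: [1, 1]
BINARY_OP + → 1 + 1 = 2. Stack: [2]
STORE_FAST i → i=2. Stack: []
LOAD_FAST i → push 2. Stack: [2]
LOAD_CONST → push 2. Stack: [2, 2]
COMPARE_OP bool(<) → 2 vs 2 = False. Stack: [False]
POP_JUMP_IF_FALSE → pop False; jump. Stack: []
LOAD_FAST t → push 0. Stack: [0]
RETURN_VALUE → return 0.

0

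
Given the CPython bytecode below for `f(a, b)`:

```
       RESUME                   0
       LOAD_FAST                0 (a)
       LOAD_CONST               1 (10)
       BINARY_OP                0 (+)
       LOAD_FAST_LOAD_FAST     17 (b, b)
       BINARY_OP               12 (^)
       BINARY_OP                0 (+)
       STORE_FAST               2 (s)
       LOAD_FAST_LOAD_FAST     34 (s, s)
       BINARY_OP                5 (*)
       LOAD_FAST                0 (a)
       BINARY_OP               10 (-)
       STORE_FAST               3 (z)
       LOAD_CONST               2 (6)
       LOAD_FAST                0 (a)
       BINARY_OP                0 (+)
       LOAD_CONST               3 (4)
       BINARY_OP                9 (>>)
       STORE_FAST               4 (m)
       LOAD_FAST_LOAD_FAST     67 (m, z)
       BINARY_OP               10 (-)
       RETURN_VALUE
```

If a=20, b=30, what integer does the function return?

LOAD_FAST a → push 20. Stack: [20]
LOAD_CONST → push 10. Stack: [20, 10]
BINARY_OP + → 20 + 10 = 30. Stack: [30]
LOAD_FAST_LOAD_FAST b,b → push 30,30. Stack: [30, 30, 30]
BINARY_OP ^ → 30 ^ 30 = 0. Stack: [30, 0]
BINARY_OP + → 30 + 0 = 30. Stack: [30]
STORE_FAST s → s=30. Stack: []
LOAD_FAST_LOAD_FAST s,s → push 30,30. Stack: [30, 30]
BINARY_OP * → 30 * 30 = 900. Stack: [900]
LOAD_FAST a → push 20. Stack: [900, 20]
BINARY_OP - → 900 - 20 = 880. Stack: [880]
STORE_FAST z → z=880. Stack: []
LOAD_CONST → push 6. Stack: [6]
LOAD_FAST a → push 20. Stack: [6, 20]
BINARY_OP + → 6 + 20 = 26. Stack: [26]
LOAD_CONST → push 4. Stack: [26, 4]
BINARY_OP >> → 26 >> 4 = 1. Stack: [1]
STORE_FAST m → m=1. Stack: []
LOAD_FAST_LOAD_FAST m,z → push 1,880. Stack: [1, 880]
BINARY_OP - → 1 - 880 = -879. Stack: [-879]
RETURN_VALUE → return -879.

-879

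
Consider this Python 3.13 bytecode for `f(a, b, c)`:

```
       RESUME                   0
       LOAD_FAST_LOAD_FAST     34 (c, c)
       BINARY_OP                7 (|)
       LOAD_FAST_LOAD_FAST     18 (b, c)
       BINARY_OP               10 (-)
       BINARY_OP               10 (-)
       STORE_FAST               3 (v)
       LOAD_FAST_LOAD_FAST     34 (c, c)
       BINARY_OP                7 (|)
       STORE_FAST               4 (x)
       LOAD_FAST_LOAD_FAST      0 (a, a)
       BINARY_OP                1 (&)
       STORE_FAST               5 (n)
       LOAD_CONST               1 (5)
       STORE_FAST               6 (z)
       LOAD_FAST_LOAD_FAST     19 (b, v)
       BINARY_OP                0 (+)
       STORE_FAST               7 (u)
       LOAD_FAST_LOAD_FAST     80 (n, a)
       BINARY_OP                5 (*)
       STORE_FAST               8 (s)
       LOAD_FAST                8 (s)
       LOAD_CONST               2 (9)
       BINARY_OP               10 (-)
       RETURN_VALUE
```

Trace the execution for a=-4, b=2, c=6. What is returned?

LOAD_FAST_LOAD_FAST c,c → push 6,6. Stack: [6, 6]
BINARY_OP | → 6 | 6 = 6. Stack: [6]
LOAD_FAST_LOAD_FAST b,c → push 2,6. Stack: [6, 2, 6]
BINARY_OP - → 2 - 6 = -4. Stack: [6, -4]
BINARY_OP - → 6 - -4 = 10. Stack: [10]
STORE_FAST v → v=10. Stack: []
LOAD_FAST_LOAD_FAST c,c → push 6,6. Stack: [6, 6]
BINARY_OP | → 6 | 6 = 6. Stack: [6]
STORE_FAST x → x=6. Stack: []
LOAD_FAST_LOAD_FAST a,a → push -4,-4. Stack: [-4, -4]
BINARY_OP & → -4 & -4 = -4. Stack: [-4]
STORE_FAST n → n=-4. Stack: []
LOAD_CONST → push 5. Stack: [5]
STORE_FAST z → z=5. Stack: []
LOAD_FAST_LOAD_FAST b,v → push 2,10. Stack: [2, 10]
BINARY_OP + → 2 + 10 = 12. Stack: [12]
STORE_FAST u → u=12. Stack: []
LOAD_FAST_LOAD_FAST n,a → push -4,-4. Stack: [-4, -4]
BINARY_OP * → -4 * -4 = 16. Stack: [16]
STORE_FAST s → s=16. Stack: []
LOAD_FAST s → push 16. Stack: [16]
LOAD_CONST → push 9. Stack: [16, 9]
BINARY_OP - → 16 - 9 = 7. Stack: [7]
RETURN_VALUE → return 7.

7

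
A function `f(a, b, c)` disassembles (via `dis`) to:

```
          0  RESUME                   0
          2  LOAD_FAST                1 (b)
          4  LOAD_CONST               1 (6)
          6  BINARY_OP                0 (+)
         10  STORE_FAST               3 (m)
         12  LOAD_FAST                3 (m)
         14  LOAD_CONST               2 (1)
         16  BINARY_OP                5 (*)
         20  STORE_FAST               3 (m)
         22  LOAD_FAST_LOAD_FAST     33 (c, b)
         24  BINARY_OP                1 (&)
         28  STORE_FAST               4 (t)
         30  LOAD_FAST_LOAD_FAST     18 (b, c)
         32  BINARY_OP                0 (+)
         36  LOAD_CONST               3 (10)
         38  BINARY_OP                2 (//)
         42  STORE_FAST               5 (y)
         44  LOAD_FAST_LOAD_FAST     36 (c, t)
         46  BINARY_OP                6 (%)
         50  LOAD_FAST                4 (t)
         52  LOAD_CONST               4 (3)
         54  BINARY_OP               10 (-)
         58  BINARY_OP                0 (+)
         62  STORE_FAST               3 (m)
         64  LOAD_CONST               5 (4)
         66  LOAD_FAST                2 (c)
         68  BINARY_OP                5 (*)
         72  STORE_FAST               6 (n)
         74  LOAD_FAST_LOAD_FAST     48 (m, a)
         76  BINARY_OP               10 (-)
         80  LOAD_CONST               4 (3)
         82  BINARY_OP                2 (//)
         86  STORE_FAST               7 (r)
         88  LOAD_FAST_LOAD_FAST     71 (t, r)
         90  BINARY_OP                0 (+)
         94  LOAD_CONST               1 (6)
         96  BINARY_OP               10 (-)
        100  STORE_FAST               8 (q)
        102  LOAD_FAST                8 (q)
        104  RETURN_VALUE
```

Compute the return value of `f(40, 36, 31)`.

-14

LOAD_FAST b → push 36. Stack: [36]
LOAD_CONST → push 6. Stack: [36, 6]
BINARY_OP + → 36 + 6 = 42. Stack: [42]
STORE_FAST m → m=42. Stack: []
LOAD_FAST m → push 42. Stack: [42]
LOAD_CONST → push 1. Stack: [42, 1]
BINARY_OP * → 42 * 1 = 42. Stack: [42]
STORE_FAST m → m=42. Stack: []
LOAD_FAST_LOAD_FAST c,b → push 31,36. Stack: [31, 36]
BINARY_OP & → 31 & 36 = 4. Stack: [4]
STORE_FAST t → t=4. Stack: []
LOAD_FAST_LOAD_FAST b,c → push 36,31. Stack: [36, 31]
BINARY_OP + → 36 + 31 = 67. Stack: [67]
LOAD_CONST → push 10. Stack: [67, 10]
BINARY_OP // → 67 // 10 = 6. Stack: [6]
STORE_FAST y → y=6. Stack: []
LOAD_FAST_LOAD_FAST c,t → push 31,4. Stack: [31, 4]
BINARY_OP % → 31 % 4 = 3. Stack: [3]
LOAD_FAST t → push 4. Stack: [3, 4]
LOAD_CONST → push 3. Stack: [3, 4, 3]
BINARY_OP - → 4 - 3 = 1. Stack: [3, 1]
BINARY_OP + → 3 + 1 = 4. Stack: [4]
STORE_FAST m → m=4. Stack: []
LOAD_CONST → push 4. Stack: [4]
LOAD_FAST c → push 31. Stack: [4, 31]
BINARY_OP * → 4 * 31 = 124. Stack: [124]
STORE_FAST n → n=124. Stack: []
LOAD_FAST_LOAD_FAST m,a → push 4,40. Stack: [4, 40]
BINARY_OP - → 4 - 40 = -36. Stack: [-36]
LOAD_CONST → push 3. Stack: [-36, 3]
BINARY_OP // → -36 // 3 = -12. Stack: [-12]
STORE_FAST r → r=-12. Stack: []
LOAD_FAST_LOAD_FAST t,r → push 4,-12. Stack: [4, -12]
BINARY_OP + → 4 + -12 = -8. Stack: [-8]
LOAD_CONST → push 6. Stack: [-8, 6]
BINARY_OP - → -8 - 6 = -14. Stack: [-14]
STORE_FAST q → q=-14. Stack: []
LOAD_FAST q → push -14. Stack: [-14]
RETURN_VALUE → return -14.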